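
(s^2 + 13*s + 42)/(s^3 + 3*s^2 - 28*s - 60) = (s + 7)/(s^2 - 3*s - 10)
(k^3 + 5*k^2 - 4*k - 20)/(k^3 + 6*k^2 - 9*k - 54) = (k^3 + 5*k^2 - 4*k - 20)/(k^3 + 6*k^2 - 9*k - 54)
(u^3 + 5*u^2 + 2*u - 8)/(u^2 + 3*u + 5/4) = 4*(u^3 + 5*u^2 + 2*u - 8)/(4*u^2 + 12*u + 5)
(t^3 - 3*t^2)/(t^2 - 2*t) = t*(t - 3)/(t - 2)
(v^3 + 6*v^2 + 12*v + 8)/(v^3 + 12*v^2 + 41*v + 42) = (v^2 + 4*v + 4)/(v^2 + 10*v + 21)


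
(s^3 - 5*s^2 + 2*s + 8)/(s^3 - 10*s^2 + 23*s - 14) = (s^2 - 3*s - 4)/(s^2 - 8*s + 7)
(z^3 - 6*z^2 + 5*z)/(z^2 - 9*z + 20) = z*(z - 1)/(z - 4)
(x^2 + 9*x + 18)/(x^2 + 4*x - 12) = (x + 3)/(x - 2)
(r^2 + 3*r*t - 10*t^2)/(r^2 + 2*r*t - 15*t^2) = (r - 2*t)/(r - 3*t)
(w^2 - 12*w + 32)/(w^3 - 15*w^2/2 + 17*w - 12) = 2*(w - 8)/(2*w^2 - 7*w + 6)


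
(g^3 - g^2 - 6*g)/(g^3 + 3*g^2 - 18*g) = (g + 2)/(g + 6)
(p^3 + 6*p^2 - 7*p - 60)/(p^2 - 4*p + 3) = (p^2 + 9*p + 20)/(p - 1)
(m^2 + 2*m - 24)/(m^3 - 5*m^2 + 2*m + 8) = (m + 6)/(m^2 - m - 2)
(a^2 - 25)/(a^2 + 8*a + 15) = (a - 5)/(a + 3)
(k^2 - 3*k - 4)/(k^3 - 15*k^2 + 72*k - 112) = (k + 1)/(k^2 - 11*k + 28)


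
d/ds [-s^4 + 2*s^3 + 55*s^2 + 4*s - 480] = -4*s^3 + 6*s^2 + 110*s + 4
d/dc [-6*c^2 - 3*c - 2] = -12*c - 3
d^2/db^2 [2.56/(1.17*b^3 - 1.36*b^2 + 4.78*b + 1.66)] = ((6.9632 - 17.9712*b)*(1.17*b^3 - 1.36*b^2 + 4.78*b + 1.66) + 2.56*(3.51*b^2 - 2.72*b + 4.78)*(7.02*b^2 - 5.44*b + 9.56))/(1.17*b^3 - 1.36*b^2 + 4.78*b + 1.66)^3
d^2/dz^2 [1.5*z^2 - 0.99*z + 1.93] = 3.00000000000000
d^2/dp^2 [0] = 0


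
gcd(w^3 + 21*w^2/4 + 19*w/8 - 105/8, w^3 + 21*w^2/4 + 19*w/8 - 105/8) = w^3 + 21*w^2/4 + 19*w/8 - 105/8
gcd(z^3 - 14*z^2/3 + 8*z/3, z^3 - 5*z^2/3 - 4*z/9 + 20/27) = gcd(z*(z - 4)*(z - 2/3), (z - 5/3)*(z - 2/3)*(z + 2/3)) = z - 2/3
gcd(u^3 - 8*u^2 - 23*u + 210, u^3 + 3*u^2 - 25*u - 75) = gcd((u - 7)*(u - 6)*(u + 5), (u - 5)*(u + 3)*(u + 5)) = u + 5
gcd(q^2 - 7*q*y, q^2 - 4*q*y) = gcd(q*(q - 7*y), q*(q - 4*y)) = q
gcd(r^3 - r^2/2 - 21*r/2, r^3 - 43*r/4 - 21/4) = r^2 - r/2 - 21/2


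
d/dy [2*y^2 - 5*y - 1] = 4*y - 5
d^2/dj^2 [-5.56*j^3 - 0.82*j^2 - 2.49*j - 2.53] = -33.36*j - 1.64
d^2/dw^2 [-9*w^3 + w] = -54*w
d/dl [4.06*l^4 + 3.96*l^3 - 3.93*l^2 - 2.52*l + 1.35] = 16.24*l^3 + 11.88*l^2 - 7.86*l - 2.52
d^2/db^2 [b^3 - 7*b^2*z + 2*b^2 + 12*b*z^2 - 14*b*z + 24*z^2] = 6*b - 14*z + 4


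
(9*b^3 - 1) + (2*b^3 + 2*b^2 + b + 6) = 11*b^3 + 2*b^2 + b + 5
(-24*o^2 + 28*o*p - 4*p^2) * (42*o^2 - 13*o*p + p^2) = -1008*o^4 + 1488*o^3*p - 556*o^2*p^2 + 80*o*p^3 - 4*p^4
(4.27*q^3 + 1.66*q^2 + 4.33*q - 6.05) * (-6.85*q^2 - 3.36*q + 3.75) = -29.2495*q^5 - 25.7182*q^4 - 19.2256*q^3 + 33.1187*q^2 + 36.5655*q - 22.6875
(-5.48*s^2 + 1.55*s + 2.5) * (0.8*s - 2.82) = -4.384*s^3 + 16.6936*s^2 - 2.371*s - 7.05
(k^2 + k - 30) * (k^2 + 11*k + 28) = k^4 + 12*k^3 + 9*k^2 - 302*k - 840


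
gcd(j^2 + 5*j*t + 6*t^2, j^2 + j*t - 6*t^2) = j + 3*t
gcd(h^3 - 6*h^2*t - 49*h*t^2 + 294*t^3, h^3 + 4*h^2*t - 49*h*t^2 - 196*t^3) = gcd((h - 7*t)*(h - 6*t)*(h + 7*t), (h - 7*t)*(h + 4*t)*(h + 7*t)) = -h^2 + 49*t^2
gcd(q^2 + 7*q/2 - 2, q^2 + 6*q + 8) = q + 4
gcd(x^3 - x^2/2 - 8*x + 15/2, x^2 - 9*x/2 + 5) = x - 5/2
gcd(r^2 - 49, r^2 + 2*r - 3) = 1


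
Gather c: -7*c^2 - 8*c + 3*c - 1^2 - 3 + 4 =-7*c^2 - 5*c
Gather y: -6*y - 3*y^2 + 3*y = -3*y^2 - 3*y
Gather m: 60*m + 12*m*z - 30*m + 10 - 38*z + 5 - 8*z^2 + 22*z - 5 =m*(12*z + 30) - 8*z^2 - 16*z + 10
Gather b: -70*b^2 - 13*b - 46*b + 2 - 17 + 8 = -70*b^2 - 59*b - 7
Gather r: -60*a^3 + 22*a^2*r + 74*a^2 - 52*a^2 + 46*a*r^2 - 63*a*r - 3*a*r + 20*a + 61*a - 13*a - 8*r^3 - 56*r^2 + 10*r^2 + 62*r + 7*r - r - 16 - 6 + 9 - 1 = -60*a^3 + 22*a^2 + 68*a - 8*r^3 + r^2*(46*a - 46) + r*(22*a^2 - 66*a + 68) - 14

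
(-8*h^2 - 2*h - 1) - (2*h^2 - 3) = -10*h^2 - 2*h + 2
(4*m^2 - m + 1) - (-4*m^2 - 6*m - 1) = 8*m^2 + 5*m + 2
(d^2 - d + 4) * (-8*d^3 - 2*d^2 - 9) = -8*d^5 + 6*d^4 - 30*d^3 - 17*d^2 + 9*d - 36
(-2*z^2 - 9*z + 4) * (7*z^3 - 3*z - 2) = -14*z^5 - 63*z^4 + 34*z^3 + 31*z^2 + 6*z - 8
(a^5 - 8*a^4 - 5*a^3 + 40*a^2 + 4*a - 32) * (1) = a^5 - 8*a^4 - 5*a^3 + 40*a^2 + 4*a - 32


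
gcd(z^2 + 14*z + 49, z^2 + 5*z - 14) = z + 7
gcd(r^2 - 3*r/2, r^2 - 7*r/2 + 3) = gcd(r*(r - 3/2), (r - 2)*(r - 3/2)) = r - 3/2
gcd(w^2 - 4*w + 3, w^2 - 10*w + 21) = w - 3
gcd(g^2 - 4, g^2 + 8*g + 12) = g + 2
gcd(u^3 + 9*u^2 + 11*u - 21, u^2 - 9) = u + 3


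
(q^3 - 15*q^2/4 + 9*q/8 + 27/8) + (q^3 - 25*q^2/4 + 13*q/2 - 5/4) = 2*q^3 - 10*q^2 + 61*q/8 + 17/8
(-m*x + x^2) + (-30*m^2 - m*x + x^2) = -30*m^2 - 2*m*x + 2*x^2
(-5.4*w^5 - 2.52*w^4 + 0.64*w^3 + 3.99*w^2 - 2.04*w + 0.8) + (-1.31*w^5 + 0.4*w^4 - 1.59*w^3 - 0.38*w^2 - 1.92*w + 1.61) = -6.71*w^5 - 2.12*w^4 - 0.95*w^3 + 3.61*w^2 - 3.96*w + 2.41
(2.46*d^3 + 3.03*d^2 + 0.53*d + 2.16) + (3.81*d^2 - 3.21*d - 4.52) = 2.46*d^3 + 6.84*d^2 - 2.68*d - 2.36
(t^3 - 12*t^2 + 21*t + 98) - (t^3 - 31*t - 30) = -12*t^2 + 52*t + 128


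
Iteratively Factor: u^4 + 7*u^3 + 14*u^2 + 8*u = (u + 2)*(u^3 + 5*u^2 + 4*u) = (u + 2)*(u + 4)*(u^2 + u) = (u + 1)*(u + 2)*(u + 4)*(u)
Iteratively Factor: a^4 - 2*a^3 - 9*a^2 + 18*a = (a + 3)*(a^3 - 5*a^2 + 6*a) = (a - 3)*(a + 3)*(a^2 - 2*a) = (a - 3)*(a - 2)*(a + 3)*(a)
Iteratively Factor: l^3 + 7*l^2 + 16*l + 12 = (l + 3)*(l^2 + 4*l + 4) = (l + 2)*(l + 3)*(l + 2)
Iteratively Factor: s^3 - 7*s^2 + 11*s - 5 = (s - 1)*(s^2 - 6*s + 5) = (s - 5)*(s - 1)*(s - 1)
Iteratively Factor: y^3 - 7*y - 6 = (y - 3)*(y^2 + 3*y + 2) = (y - 3)*(y + 1)*(y + 2)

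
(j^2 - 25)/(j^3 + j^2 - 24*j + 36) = (j^2 - 25)/(j^3 + j^2 - 24*j + 36)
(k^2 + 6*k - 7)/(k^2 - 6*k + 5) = (k + 7)/(k - 5)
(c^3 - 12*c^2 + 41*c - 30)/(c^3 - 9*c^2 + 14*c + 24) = (c^2 - 6*c + 5)/(c^2 - 3*c - 4)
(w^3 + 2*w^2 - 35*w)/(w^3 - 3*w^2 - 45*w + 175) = w/(w - 5)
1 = 1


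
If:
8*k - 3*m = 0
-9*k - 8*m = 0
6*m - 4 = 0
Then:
No Solution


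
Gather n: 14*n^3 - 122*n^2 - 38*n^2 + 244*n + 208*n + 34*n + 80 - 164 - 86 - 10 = 14*n^3 - 160*n^2 + 486*n - 180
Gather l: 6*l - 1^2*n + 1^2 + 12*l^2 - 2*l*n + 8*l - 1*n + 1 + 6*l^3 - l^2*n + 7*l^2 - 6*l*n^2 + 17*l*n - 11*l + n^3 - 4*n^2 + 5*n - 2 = 6*l^3 + l^2*(19 - n) + l*(-6*n^2 + 15*n + 3) + n^3 - 4*n^2 + 3*n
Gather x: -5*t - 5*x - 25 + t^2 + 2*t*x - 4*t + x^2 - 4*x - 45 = t^2 - 9*t + x^2 + x*(2*t - 9) - 70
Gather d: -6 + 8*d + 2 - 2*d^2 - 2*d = -2*d^2 + 6*d - 4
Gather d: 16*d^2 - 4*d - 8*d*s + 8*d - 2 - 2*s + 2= 16*d^2 + d*(4 - 8*s) - 2*s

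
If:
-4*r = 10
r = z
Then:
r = -5/2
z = -5/2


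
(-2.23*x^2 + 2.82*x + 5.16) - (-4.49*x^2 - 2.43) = 2.26*x^2 + 2.82*x + 7.59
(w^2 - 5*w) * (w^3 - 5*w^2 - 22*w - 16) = w^5 - 10*w^4 + 3*w^3 + 94*w^2 + 80*w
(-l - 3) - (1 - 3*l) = 2*l - 4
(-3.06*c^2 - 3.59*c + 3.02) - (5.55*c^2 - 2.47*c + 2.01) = -8.61*c^2 - 1.12*c + 1.01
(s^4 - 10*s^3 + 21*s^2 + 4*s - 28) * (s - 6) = s^5 - 16*s^4 + 81*s^3 - 122*s^2 - 52*s + 168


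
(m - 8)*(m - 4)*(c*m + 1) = c*m^3 - 12*c*m^2 + 32*c*m + m^2 - 12*m + 32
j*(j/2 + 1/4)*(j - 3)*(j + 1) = j^4/2 - 3*j^3/4 - 2*j^2 - 3*j/4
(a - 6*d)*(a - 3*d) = a^2 - 9*a*d + 18*d^2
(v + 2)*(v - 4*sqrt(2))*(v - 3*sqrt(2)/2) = v^3 - 11*sqrt(2)*v^2/2 + 2*v^2 - 11*sqrt(2)*v + 12*v + 24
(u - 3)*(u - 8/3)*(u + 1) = u^3 - 14*u^2/3 + 7*u/3 + 8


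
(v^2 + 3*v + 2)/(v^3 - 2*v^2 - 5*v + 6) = (v + 1)/(v^2 - 4*v + 3)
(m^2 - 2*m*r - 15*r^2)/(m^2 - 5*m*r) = (m + 3*r)/m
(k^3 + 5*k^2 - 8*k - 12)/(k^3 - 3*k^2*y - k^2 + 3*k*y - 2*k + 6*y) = (-k - 6)/(-k + 3*y)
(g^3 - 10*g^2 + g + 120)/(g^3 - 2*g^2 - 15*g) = (g - 8)/g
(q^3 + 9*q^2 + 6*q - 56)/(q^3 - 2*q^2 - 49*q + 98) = (q + 4)/(q - 7)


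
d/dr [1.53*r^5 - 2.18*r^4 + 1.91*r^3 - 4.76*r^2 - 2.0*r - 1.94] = 7.65*r^4 - 8.72*r^3 + 5.73*r^2 - 9.52*r - 2.0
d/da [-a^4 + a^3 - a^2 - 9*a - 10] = -4*a^3 + 3*a^2 - 2*a - 9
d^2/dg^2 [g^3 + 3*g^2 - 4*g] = 6*g + 6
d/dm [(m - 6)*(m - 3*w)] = 2*m - 3*w - 6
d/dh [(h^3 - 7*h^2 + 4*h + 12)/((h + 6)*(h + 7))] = (h^4 + 26*h^3 + 31*h^2 - 612*h + 12)/(h^4 + 26*h^3 + 253*h^2 + 1092*h + 1764)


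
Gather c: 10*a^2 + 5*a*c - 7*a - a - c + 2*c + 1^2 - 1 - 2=10*a^2 - 8*a + c*(5*a + 1) - 2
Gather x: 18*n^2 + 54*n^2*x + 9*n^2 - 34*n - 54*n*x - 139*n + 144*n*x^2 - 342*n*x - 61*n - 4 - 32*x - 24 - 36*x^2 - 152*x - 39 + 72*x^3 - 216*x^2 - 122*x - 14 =27*n^2 - 234*n + 72*x^3 + x^2*(144*n - 252) + x*(54*n^2 - 396*n - 306) - 81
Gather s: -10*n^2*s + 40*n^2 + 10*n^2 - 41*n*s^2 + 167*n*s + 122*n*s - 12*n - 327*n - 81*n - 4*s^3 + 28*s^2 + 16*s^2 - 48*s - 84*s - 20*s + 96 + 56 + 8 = 50*n^2 - 420*n - 4*s^3 + s^2*(44 - 41*n) + s*(-10*n^2 + 289*n - 152) + 160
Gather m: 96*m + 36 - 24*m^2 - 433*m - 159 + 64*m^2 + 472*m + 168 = 40*m^2 + 135*m + 45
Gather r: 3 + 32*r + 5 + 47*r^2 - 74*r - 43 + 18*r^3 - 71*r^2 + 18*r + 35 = 18*r^3 - 24*r^2 - 24*r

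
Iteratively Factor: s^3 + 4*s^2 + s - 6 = (s + 3)*(s^2 + s - 2) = (s - 1)*(s + 3)*(s + 2)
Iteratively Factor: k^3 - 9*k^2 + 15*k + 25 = (k + 1)*(k^2 - 10*k + 25) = (k - 5)*(k + 1)*(k - 5)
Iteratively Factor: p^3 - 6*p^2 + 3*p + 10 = (p + 1)*(p^2 - 7*p + 10) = (p - 5)*(p + 1)*(p - 2)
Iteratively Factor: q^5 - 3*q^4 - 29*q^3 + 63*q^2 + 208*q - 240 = (q - 1)*(q^4 - 2*q^3 - 31*q^2 + 32*q + 240) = (q - 1)*(q + 4)*(q^3 - 6*q^2 - 7*q + 60) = (q - 4)*(q - 1)*(q + 4)*(q^2 - 2*q - 15) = (q - 5)*(q - 4)*(q - 1)*(q + 4)*(q + 3)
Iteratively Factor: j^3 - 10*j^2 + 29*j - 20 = (j - 1)*(j^2 - 9*j + 20) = (j - 5)*(j - 1)*(j - 4)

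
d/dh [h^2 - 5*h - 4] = 2*h - 5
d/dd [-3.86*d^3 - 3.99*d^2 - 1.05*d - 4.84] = -11.58*d^2 - 7.98*d - 1.05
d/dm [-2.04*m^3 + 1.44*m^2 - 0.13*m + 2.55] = -6.12*m^2 + 2.88*m - 0.13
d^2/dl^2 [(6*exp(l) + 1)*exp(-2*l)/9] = 2*(3*exp(l) + 2)*exp(-2*l)/9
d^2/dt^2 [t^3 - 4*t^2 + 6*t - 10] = 6*t - 8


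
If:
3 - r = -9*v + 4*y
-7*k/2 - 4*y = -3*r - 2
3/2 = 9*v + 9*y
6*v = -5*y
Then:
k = -55/7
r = -17/2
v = -5/6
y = 1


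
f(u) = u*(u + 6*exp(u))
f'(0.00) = 6.00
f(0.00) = 0.00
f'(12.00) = 12694897.73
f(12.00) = 11718488.98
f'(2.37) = 221.04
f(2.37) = 157.73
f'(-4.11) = -8.53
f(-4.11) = 16.49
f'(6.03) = 17546.92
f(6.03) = 15076.93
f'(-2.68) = -6.05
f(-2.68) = 6.08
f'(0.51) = 16.11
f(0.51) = 5.36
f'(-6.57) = -13.19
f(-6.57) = 43.11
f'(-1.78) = -4.35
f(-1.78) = 1.37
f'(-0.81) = -1.11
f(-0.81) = -1.51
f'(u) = u*(6*exp(u) + 1) + u + 6*exp(u)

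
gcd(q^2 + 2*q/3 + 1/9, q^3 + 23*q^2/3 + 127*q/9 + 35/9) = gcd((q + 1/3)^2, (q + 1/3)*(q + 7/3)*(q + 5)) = q + 1/3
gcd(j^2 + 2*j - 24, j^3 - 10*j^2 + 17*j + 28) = j - 4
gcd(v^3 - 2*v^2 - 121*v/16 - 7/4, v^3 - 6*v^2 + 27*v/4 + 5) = v - 4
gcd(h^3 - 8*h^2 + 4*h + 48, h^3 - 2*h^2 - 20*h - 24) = h^2 - 4*h - 12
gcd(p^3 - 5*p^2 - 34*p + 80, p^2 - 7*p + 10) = p - 2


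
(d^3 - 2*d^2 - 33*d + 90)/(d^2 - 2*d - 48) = (d^2 - 8*d + 15)/(d - 8)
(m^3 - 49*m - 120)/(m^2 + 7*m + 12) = (m^2 - 3*m - 40)/(m + 4)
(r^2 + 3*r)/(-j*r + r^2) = (r + 3)/(-j + r)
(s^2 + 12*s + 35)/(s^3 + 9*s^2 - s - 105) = 1/(s - 3)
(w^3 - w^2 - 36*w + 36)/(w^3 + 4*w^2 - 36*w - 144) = (w - 1)/(w + 4)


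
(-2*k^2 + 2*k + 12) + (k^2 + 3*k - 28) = -k^2 + 5*k - 16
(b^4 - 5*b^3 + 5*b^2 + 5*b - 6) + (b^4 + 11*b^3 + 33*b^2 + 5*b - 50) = 2*b^4 + 6*b^3 + 38*b^2 + 10*b - 56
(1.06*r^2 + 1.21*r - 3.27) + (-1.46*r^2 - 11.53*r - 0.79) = -0.4*r^2 - 10.32*r - 4.06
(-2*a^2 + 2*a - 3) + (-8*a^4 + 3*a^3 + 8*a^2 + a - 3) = -8*a^4 + 3*a^3 + 6*a^2 + 3*a - 6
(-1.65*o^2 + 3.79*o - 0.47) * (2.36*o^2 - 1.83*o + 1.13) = -3.894*o^4 + 11.9639*o^3 - 9.9094*o^2 + 5.1428*o - 0.5311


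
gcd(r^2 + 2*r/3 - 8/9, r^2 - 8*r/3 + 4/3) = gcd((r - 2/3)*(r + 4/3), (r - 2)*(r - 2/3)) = r - 2/3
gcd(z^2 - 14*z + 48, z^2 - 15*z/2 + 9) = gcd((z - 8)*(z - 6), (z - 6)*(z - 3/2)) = z - 6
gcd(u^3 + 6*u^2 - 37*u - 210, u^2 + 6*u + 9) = 1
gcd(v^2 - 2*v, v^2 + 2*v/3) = v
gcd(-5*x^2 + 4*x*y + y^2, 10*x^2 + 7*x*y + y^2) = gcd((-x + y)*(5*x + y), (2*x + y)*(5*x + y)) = 5*x + y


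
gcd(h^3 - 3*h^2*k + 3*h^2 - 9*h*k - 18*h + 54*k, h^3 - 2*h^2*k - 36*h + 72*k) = h + 6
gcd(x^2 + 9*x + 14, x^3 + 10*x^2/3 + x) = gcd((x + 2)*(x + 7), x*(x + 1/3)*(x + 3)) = 1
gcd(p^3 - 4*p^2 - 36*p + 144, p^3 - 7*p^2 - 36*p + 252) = p^2 - 36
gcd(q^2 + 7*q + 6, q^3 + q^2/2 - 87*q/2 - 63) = q + 6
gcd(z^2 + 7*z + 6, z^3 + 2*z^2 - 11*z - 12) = z + 1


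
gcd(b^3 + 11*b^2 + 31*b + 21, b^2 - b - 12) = b + 3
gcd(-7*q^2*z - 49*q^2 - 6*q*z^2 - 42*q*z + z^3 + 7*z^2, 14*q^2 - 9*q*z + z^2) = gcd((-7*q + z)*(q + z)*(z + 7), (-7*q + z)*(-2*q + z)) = -7*q + z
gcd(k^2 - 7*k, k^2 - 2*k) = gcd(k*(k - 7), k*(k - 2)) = k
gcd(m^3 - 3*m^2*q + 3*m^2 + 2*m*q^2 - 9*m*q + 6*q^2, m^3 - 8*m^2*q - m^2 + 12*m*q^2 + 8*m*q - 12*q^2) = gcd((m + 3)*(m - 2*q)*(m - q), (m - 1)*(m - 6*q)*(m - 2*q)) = -m + 2*q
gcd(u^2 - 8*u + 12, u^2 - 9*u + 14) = u - 2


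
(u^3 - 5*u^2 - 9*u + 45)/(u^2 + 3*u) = u - 8 + 15/u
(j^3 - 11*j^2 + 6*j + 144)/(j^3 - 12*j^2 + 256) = (j^2 - 3*j - 18)/(j^2 - 4*j - 32)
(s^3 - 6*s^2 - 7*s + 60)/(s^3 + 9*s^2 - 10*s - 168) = (s^2 - 2*s - 15)/(s^2 + 13*s + 42)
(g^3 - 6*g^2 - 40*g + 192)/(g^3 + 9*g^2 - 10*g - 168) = (g - 8)/(g + 7)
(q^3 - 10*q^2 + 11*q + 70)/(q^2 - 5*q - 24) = (-q^3 + 10*q^2 - 11*q - 70)/(-q^2 + 5*q + 24)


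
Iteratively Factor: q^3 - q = (q - 1)*(q^2 + q) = (q - 1)*(q + 1)*(q)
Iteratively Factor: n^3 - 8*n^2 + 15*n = (n - 3)*(n^2 - 5*n) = n*(n - 3)*(n - 5)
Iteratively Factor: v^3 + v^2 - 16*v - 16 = (v - 4)*(v^2 + 5*v + 4) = (v - 4)*(v + 4)*(v + 1)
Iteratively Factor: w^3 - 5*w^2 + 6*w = (w)*(w^2 - 5*w + 6) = w*(w - 3)*(w - 2)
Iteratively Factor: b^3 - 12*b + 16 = (b + 4)*(b^2 - 4*b + 4) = (b - 2)*(b + 4)*(b - 2)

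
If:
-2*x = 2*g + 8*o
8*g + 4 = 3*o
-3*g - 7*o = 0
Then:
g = -28/65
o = 12/65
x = -4/13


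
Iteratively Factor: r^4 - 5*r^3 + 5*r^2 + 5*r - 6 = (r + 1)*(r^3 - 6*r^2 + 11*r - 6) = (r - 2)*(r + 1)*(r^2 - 4*r + 3) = (r - 3)*(r - 2)*(r + 1)*(r - 1)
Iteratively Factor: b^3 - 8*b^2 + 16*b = (b - 4)*(b^2 - 4*b) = (b - 4)^2*(b)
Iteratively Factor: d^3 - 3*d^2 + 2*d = (d - 1)*(d^2 - 2*d) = d*(d - 1)*(d - 2)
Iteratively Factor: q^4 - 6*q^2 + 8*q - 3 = (q - 1)*(q^3 + q^2 - 5*q + 3) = (q - 1)^2*(q^2 + 2*q - 3) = (q - 1)^3*(q + 3)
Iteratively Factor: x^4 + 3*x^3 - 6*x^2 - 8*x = (x + 4)*(x^3 - x^2 - 2*x) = (x - 2)*(x + 4)*(x^2 + x) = (x - 2)*(x + 1)*(x + 4)*(x)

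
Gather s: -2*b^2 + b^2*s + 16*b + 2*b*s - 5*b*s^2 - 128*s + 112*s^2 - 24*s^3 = -2*b^2 + 16*b - 24*s^3 + s^2*(112 - 5*b) + s*(b^2 + 2*b - 128)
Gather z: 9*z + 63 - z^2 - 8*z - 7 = -z^2 + z + 56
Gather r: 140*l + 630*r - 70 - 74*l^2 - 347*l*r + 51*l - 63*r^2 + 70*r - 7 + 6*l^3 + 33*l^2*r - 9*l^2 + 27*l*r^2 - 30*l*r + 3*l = 6*l^3 - 83*l^2 + 194*l + r^2*(27*l - 63) + r*(33*l^2 - 377*l + 700) - 77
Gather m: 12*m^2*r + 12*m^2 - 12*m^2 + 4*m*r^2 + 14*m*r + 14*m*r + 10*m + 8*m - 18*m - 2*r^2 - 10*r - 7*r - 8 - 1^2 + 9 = 12*m^2*r + m*(4*r^2 + 28*r) - 2*r^2 - 17*r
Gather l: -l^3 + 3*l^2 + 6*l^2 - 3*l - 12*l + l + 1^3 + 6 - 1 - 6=-l^3 + 9*l^2 - 14*l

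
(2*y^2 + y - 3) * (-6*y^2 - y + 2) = -12*y^4 - 8*y^3 + 21*y^2 + 5*y - 6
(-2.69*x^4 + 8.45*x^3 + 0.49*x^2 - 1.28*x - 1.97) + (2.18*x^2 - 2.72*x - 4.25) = -2.69*x^4 + 8.45*x^3 + 2.67*x^2 - 4.0*x - 6.22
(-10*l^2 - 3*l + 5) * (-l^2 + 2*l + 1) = 10*l^4 - 17*l^3 - 21*l^2 + 7*l + 5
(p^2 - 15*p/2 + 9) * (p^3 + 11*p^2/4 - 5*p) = p^5 - 19*p^4/4 - 133*p^3/8 + 249*p^2/4 - 45*p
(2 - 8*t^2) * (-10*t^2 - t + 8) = 80*t^4 + 8*t^3 - 84*t^2 - 2*t + 16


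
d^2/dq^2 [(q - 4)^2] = 2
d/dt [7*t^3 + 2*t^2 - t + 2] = 21*t^2 + 4*t - 1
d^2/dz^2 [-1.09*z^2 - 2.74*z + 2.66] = -2.18000000000000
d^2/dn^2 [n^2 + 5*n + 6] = 2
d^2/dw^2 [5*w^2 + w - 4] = 10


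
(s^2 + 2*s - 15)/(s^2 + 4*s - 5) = (s - 3)/(s - 1)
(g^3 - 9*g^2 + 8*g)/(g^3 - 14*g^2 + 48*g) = (g - 1)/(g - 6)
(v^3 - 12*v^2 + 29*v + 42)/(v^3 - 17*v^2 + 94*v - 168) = (v + 1)/(v - 4)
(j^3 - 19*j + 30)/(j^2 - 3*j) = j + 3 - 10/j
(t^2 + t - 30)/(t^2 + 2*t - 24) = (t - 5)/(t - 4)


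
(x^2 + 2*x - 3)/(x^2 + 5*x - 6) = (x + 3)/(x + 6)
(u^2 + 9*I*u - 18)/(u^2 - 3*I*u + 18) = (u + 6*I)/(u - 6*I)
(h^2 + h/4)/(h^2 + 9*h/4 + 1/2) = h/(h + 2)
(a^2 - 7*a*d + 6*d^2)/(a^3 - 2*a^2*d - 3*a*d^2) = (-a^2 + 7*a*d - 6*d^2)/(a*(-a^2 + 2*a*d + 3*d^2))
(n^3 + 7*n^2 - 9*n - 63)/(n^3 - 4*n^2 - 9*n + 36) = (n + 7)/(n - 4)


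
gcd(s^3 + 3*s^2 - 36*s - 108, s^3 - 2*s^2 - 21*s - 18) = s^2 - 3*s - 18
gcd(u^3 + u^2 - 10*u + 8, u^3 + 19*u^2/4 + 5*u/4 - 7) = u^2 + 3*u - 4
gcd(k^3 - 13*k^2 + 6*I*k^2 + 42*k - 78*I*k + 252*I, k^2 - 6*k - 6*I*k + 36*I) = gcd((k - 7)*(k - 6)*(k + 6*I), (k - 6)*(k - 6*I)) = k - 6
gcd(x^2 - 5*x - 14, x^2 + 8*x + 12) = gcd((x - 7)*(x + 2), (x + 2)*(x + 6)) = x + 2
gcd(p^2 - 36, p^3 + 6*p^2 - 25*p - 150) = p + 6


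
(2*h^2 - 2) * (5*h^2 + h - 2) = 10*h^4 + 2*h^3 - 14*h^2 - 2*h + 4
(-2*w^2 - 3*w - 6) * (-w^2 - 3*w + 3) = 2*w^4 + 9*w^3 + 9*w^2 + 9*w - 18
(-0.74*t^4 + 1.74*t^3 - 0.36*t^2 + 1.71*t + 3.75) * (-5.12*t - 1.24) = 3.7888*t^5 - 7.9912*t^4 - 0.3144*t^3 - 8.3088*t^2 - 21.3204*t - 4.65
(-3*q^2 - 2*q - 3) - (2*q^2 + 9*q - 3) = -5*q^2 - 11*q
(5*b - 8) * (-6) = 48 - 30*b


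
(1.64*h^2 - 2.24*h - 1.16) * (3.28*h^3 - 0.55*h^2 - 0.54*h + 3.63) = 5.3792*h^5 - 8.2492*h^4 - 3.4584*h^3 + 7.8008*h^2 - 7.5048*h - 4.2108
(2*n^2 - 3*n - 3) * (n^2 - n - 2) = 2*n^4 - 5*n^3 - 4*n^2 + 9*n + 6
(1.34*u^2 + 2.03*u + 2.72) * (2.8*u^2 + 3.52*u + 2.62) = 3.752*u^4 + 10.4008*u^3 + 18.2724*u^2 + 14.893*u + 7.1264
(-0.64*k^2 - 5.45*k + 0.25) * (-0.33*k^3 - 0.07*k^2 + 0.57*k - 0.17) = 0.2112*k^5 + 1.8433*k^4 - 0.0657999999999999*k^3 - 3.0152*k^2 + 1.069*k - 0.0425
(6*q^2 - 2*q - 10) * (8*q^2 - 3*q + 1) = 48*q^4 - 34*q^3 - 68*q^2 + 28*q - 10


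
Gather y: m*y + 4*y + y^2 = y^2 + y*(m + 4)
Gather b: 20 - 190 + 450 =280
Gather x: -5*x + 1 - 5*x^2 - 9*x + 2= -5*x^2 - 14*x + 3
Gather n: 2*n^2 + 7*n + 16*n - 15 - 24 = 2*n^2 + 23*n - 39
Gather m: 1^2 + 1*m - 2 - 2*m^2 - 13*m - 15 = -2*m^2 - 12*m - 16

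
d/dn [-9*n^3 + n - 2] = 1 - 27*n^2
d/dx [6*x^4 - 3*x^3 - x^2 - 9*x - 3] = 24*x^3 - 9*x^2 - 2*x - 9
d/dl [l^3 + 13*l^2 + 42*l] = 3*l^2 + 26*l + 42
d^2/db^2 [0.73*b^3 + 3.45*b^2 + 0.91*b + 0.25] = 4.38*b + 6.9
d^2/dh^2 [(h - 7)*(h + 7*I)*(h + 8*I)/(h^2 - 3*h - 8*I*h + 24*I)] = (h^3*(-504 - 184*I) + h^2*(5664 + 576*I) + h*(-25632 - 10752*I) + 1568 + 33792*I)/(h^6 + h^5*(-9 - 24*I) + h^4*(-165 + 216*I) + h^3*(1701 - 136*I) + h^2*(-5184 - 3960*I) + h*(5184 + 13824*I) - 13824*I)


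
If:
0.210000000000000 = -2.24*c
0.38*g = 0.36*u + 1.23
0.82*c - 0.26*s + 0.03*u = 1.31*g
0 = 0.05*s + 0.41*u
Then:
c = -0.09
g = 7.68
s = -38.44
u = 4.69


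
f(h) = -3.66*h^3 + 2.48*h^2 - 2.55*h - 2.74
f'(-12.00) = -1643.19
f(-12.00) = 6709.46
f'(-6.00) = -427.59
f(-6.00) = 892.40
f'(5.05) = -257.52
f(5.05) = -423.73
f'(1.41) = -17.39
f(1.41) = -11.66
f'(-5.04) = -306.46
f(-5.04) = 541.68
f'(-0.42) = -6.57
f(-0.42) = -0.96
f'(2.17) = -43.49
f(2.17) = -33.99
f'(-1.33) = -28.57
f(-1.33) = 13.65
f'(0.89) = -6.83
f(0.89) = -5.63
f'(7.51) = -584.57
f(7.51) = -1432.27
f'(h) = -10.98*h^2 + 4.96*h - 2.55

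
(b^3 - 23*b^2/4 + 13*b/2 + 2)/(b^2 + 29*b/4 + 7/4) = (b^2 - 6*b + 8)/(b + 7)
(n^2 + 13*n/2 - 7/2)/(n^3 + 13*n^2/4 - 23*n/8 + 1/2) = 4*(n + 7)/(4*n^2 + 15*n - 4)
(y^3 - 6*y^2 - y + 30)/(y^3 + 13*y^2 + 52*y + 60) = (y^2 - 8*y + 15)/(y^2 + 11*y + 30)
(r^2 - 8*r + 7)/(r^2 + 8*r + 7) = (r^2 - 8*r + 7)/(r^2 + 8*r + 7)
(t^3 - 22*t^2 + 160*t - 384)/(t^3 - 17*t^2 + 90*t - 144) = (t - 8)/(t - 3)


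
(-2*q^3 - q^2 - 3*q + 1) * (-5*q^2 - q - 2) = 10*q^5 + 7*q^4 + 20*q^3 + 5*q - 2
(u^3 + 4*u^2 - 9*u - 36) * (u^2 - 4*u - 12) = u^5 - 37*u^3 - 48*u^2 + 252*u + 432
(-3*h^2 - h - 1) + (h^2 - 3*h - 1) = -2*h^2 - 4*h - 2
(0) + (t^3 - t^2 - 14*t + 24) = t^3 - t^2 - 14*t + 24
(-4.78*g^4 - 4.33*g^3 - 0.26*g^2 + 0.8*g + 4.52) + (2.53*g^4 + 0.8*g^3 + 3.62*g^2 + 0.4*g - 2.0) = -2.25*g^4 - 3.53*g^3 + 3.36*g^2 + 1.2*g + 2.52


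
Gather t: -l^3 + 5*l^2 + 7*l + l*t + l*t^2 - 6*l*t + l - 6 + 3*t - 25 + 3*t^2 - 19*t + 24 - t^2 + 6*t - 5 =-l^3 + 5*l^2 + 8*l + t^2*(l + 2) + t*(-5*l - 10) - 12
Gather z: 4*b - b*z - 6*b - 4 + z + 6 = -2*b + z*(1 - b) + 2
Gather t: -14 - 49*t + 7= -49*t - 7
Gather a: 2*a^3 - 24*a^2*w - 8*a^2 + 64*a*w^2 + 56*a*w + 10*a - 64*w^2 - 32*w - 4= 2*a^3 + a^2*(-24*w - 8) + a*(64*w^2 + 56*w + 10) - 64*w^2 - 32*w - 4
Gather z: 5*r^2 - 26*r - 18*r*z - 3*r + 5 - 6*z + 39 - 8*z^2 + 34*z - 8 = 5*r^2 - 29*r - 8*z^2 + z*(28 - 18*r) + 36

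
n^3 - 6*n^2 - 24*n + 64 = (n - 8)*(n - 2)*(n + 4)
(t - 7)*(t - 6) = t^2 - 13*t + 42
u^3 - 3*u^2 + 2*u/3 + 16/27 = (u - 8/3)*(u - 2/3)*(u + 1/3)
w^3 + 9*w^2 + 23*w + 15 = (w + 1)*(w + 3)*(w + 5)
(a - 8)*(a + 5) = a^2 - 3*a - 40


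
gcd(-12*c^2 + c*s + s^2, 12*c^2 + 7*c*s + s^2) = 4*c + s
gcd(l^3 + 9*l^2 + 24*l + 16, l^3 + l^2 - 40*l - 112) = l^2 + 8*l + 16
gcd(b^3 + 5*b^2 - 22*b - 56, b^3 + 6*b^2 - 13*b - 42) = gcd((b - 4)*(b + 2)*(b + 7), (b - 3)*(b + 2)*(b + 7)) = b^2 + 9*b + 14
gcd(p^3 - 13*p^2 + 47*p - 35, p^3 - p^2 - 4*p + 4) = p - 1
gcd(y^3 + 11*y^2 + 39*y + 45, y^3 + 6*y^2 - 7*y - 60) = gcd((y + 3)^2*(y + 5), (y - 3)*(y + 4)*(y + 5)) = y + 5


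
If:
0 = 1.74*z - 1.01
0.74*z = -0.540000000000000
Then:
No Solution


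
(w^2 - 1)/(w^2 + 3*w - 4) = (w + 1)/(w + 4)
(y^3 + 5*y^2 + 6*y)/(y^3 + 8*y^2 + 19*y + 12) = y*(y + 2)/(y^2 + 5*y + 4)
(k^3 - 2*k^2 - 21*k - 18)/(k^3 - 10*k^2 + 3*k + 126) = (k + 1)/(k - 7)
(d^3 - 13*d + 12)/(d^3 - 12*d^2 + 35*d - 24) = (d + 4)/(d - 8)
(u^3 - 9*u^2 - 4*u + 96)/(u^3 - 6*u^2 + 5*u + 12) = (u^2 - 5*u - 24)/(u^2 - 2*u - 3)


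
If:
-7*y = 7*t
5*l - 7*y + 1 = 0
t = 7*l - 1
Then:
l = 1/9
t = -2/9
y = 2/9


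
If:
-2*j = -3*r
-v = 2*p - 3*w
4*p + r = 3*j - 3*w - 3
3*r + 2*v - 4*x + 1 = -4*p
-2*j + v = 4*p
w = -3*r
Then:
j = 9/41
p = -12/41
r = 6/41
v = -30/41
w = -18/41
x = -49/164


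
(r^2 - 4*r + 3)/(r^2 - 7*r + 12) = (r - 1)/(r - 4)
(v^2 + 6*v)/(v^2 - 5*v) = (v + 6)/(v - 5)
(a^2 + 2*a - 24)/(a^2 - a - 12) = (a + 6)/(a + 3)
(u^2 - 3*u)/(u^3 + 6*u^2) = (u - 3)/(u*(u + 6))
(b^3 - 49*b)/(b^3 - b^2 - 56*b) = (b - 7)/(b - 8)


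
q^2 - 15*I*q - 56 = (q - 8*I)*(q - 7*I)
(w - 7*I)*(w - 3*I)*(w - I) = w^3 - 11*I*w^2 - 31*w + 21*I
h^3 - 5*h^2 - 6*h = h*(h - 6)*(h + 1)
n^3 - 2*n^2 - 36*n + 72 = (n - 6)*(n - 2)*(n + 6)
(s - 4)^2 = s^2 - 8*s + 16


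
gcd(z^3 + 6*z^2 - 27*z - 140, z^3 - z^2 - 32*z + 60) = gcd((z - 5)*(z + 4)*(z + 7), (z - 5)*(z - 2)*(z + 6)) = z - 5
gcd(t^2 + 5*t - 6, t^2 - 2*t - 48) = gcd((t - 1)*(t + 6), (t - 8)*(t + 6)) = t + 6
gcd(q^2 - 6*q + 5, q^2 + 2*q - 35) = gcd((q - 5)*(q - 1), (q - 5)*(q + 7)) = q - 5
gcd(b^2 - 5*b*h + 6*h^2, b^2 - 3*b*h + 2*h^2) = b - 2*h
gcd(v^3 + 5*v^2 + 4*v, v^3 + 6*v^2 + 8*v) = v^2 + 4*v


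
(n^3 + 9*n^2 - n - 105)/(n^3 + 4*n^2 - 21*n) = (n + 5)/n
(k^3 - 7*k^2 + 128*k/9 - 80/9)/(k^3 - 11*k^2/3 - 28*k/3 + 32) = (9*k^2 - 27*k + 20)/(3*(3*k^2 + k - 24))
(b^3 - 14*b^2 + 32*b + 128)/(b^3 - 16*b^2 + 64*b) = (b + 2)/b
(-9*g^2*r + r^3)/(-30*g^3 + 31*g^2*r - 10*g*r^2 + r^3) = r*(3*g + r)/(10*g^2 - 7*g*r + r^2)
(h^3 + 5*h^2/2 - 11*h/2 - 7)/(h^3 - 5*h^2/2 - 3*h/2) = (-2*h^3 - 5*h^2 + 11*h + 14)/(h*(-2*h^2 + 5*h + 3))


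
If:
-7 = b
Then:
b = -7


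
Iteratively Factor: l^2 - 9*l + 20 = (l - 5)*(l - 4)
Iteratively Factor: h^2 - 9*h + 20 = (h - 5)*(h - 4)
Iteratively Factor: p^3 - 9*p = (p - 3)*(p^2 + 3*p) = p*(p - 3)*(p + 3)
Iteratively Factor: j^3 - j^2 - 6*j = (j + 2)*(j^2 - 3*j) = (j - 3)*(j + 2)*(j)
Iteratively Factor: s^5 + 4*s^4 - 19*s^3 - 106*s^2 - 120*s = (s - 5)*(s^4 + 9*s^3 + 26*s^2 + 24*s) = (s - 5)*(s + 3)*(s^3 + 6*s^2 + 8*s) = (s - 5)*(s + 3)*(s + 4)*(s^2 + 2*s) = (s - 5)*(s + 2)*(s + 3)*(s + 4)*(s)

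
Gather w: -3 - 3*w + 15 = 12 - 3*w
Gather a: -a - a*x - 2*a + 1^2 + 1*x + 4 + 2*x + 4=a*(-x - 3) + 3*x + 9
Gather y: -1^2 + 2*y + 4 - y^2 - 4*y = -y^2 - 2*y + 3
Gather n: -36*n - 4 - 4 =-36*n - 8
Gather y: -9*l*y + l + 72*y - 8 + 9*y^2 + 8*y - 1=l + 9*y^2 + y*(80 - 9*l) - 9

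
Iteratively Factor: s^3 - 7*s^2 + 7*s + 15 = (s + 1)*(s^2 - 8*s + 15) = (s - 3)*(s + 1)*(s - 5)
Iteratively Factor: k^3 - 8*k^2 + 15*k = (k)*(k^2 - 8*k + 15) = k*(k - 3)*(k - 5)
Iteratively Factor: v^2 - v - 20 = (v - 5)*(v + 4)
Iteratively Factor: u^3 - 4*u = (u + 2)*(u^2 - 2*u) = (u - 2)*(u + 2)*(u)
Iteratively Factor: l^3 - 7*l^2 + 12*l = (l)*(l^2 - 7*l + 12) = l*(l - 4)*(l - 3)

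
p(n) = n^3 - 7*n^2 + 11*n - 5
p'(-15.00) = 896.00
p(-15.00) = -5120.00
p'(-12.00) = 611.00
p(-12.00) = -2873.00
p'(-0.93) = 26.61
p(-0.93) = -22.09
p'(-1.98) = 50.48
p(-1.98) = -61.99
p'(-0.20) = 13.92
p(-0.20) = -7.49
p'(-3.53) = 97.80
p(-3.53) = -175.04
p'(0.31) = 6.95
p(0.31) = -2.23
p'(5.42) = 23.25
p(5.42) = 8.21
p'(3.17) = -3.23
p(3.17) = -8.62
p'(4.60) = 10.08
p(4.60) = -5.18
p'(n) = 3*n^2 - 14*n + 11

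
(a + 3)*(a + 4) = a^2 + 7*a + 12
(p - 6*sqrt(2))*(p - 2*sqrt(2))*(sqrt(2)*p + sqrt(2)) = sqrt(2)*p^3 - 16*p^2 + sqrt(2)*p^2 - 16*p + 24*sqrt(2)*p + 24*sqrt(2)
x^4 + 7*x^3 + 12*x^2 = x^2*(x + 3)*(x + 4)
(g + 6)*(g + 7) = g^2 + 13*g + 42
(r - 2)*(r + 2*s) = r^2 + 2*r*s - 2*r - 4*s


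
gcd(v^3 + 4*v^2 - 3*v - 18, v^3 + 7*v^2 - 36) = v^2 + v - 6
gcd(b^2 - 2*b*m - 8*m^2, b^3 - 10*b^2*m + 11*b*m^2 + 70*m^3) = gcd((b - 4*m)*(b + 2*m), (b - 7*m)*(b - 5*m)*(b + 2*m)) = b + 2*m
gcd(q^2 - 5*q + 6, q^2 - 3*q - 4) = 1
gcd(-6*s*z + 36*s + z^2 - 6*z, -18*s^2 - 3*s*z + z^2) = -6*s + z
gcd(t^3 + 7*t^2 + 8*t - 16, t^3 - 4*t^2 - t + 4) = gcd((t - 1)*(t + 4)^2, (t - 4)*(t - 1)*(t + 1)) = t - 1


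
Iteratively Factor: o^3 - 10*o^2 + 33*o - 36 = (o - 4)*(o^2 - 6*o + 9) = (o - 4)*(o - 3)*(o - 3)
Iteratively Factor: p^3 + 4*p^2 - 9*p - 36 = (p - 3)*(p^2 + 7*p + 12) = (p - 3)*(p + 3)*(p + 4)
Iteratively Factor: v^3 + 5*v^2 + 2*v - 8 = (v + 4)*(v^2 + v - 2) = (v + 2)*(v + 4)*(v - 1)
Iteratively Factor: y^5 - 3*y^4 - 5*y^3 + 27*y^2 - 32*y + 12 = (y - 2)*(y^4 - y^3 - 7*y^2 + 13*y - 6) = (y - 2)*(y - 1)*(y^3 - 7*y + 6) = (y - 2)*(y - 1)^2*(y^2 + y - 6) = (y - 2)^2*(y - 1)^2*(y + 3)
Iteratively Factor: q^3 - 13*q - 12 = (q + 1)*(q^2 - q - 12) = (q + 1)*(q + 3)*(q - 4)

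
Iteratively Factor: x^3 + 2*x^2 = (x + 2)*(x^2) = x*(x + 2)*(x)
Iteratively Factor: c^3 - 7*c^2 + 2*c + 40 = (c - 4)*(c^2 - 3*c - 10) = (c - 4)*(c + 2)*(c - 5)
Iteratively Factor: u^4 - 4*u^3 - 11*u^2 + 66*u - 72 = (u - 3)*(u^3 - u^2 - 14*u + 24) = (u - 3)^2*(u^2 + 2*u - 8) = (u - 3)^2*(u + 4)*(u - 2)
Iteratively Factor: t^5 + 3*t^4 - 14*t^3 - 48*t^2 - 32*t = (t + 2)*(t^4 + t^3 - 16*t^2 - 16*t) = (t + 1)*(t + 2)*(t^3 - 16*t) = t*(t + 1)*(t + 2)*(t^2 - 16) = t*(t + 1)*(t + 2)*(t + 4)*(t - 4)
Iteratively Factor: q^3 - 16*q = (q + 4)*(q^2 - 4*q) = (q - 4)*(q + 4)*(q)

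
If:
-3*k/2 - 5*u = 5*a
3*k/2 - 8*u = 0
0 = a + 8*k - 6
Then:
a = -234/601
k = 480/601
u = 90/601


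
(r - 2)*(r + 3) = r^2 + r - 6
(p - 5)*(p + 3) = p^2 - 2*p - 15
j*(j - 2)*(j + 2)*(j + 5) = j^4 + 5*j^3 - 4*j^2 - 20*j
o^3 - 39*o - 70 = (o - 7)*(o + 2)*(o + 5)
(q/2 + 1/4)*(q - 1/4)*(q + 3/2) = q^3/2 + 7*q^2/8 + q/8 - 3/32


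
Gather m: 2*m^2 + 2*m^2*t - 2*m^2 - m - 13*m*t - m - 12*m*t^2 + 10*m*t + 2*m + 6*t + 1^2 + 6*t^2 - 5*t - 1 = 2*m^2*t + m*(-12*t^2 - 3*t) + 6*t^2 + t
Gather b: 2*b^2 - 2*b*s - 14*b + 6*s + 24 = 2*b^2 + b*(-2*s - 14) + 6*s + 24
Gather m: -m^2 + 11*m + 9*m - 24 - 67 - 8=-m^2 + 20*m - 99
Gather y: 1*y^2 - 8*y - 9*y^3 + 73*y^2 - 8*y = -9*y^3 + 74*y^2 - 16*y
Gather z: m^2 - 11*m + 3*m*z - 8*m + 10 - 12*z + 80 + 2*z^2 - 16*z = m^2 - 19*m + 2*z^2 + z*(3*m - 28) + 90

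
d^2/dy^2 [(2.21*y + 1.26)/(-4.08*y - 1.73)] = -10.7508/(4.08*y + 1.73)^3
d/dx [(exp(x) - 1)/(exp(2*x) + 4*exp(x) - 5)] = -exp(x)/(exp(2*x) + 10*exp(x) + 25)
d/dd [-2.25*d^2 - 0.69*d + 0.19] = -4.5*d - 0.69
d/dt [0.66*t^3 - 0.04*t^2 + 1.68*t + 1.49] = 1.98*t^2 - 0.08*t + 1.68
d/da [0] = 0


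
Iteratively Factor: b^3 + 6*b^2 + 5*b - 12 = (b - 1)*(b^2 + 7*b + 12) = (b - 1)*(b + 4)*(b + 3)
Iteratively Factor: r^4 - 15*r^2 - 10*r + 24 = (r - 4)*(r^3 + 4*r^2 + r - 6) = (r - 4)*(r + 3)*(r^2 + r - 2) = (r - 4)*(r - 1)*(r + 3)*(r + 2)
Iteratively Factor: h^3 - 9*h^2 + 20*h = (h)*(h^2 - 9*h + 20) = h*(h - 4)*(h - 5)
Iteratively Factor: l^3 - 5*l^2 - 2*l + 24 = (l - 4)*(l^2 - l - 6) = (l - 4)*(l + 2)*(l - 3)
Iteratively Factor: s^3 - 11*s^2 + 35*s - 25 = (s - 5)*(s^2 - 6*s + 5) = (s - 5)^2*(s - 1)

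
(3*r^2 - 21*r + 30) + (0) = 3*r^2 - 21*r + 30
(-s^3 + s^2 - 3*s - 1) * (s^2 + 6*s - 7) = -s^5 - 5*s^4 + 10*s^3 - 26*s^2 + 15*s + 7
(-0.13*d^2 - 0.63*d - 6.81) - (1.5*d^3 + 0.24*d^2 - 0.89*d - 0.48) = -1.5*d^3 - 0.37*d^2 + 0.26*d - 6.33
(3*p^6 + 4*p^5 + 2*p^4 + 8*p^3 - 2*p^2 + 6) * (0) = 0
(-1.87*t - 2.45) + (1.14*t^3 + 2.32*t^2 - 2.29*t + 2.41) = 1.14*t^3 + 2.32*t^2 - 4.16*t - 0.04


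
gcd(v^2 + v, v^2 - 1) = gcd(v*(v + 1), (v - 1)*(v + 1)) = v + 1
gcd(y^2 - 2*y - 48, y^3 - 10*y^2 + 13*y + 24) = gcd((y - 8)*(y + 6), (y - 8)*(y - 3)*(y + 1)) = y - 8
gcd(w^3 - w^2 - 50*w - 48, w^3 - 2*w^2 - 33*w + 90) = w + 6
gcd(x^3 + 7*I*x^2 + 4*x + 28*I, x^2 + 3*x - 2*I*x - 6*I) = x - 2*I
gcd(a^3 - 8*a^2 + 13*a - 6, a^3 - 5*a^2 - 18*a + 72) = a - 6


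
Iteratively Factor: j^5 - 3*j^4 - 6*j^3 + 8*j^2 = (j - 4)*(j^4 + j^3 - 2*j^2) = j*(j - 4)*(j^3 + j^2 - 2*j) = j^2*(j - 4)*(j^2 + j - 2) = j^2*(j - 4)*(j - 1)*(j + 2)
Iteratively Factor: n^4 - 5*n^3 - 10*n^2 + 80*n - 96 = (n + 4)*(n^3 - 9*n^2 + 26*n - 24) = (n - 2)*(n + 4)*(n^2 - 7*n + 12) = (n - 3)*(n - 2)*(n + 4)*(n - 4)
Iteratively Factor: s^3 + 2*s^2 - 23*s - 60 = (s + 4)*(s^2 - 2*s - 15) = (s - 5)*(s + 4)*(s + 3)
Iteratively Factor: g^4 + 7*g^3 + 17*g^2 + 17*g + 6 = (g + 1)*(g^3 + 6*g^2 + 11*g + 6) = (g + 1)^2*(g^2 + 5*g + 6) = (g + 1)^2*(g + 2)*(g + 3)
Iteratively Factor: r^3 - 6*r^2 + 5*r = (r - 5)*(r^2 - r) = r*(r - 5)*(r - 1)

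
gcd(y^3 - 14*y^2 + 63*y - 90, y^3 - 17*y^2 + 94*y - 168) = y - 6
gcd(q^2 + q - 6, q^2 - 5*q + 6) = q - 2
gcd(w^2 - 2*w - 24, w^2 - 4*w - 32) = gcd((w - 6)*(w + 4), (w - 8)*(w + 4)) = w + 4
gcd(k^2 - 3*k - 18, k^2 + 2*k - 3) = k + 3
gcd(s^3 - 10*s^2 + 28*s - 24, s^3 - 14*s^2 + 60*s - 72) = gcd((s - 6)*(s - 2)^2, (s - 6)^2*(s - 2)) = s^2 - 8*s + 12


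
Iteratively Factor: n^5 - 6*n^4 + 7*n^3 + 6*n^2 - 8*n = (n + 1)*(n^4 - 7*n^3 + 14*n^2 - 8*n) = (n - 1)*(n + 1)*(n^3 - 6*n^2 + 8*n) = (n - 2)*(n - 1)*(n + 1)*(n^2 - 4*n) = (n - 4)*(n - 2)*(n - 1)*(n + 1)*(n)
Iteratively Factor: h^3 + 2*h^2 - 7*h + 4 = (h - 1)*(h^2 + 3*h - 4) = (h - 1)^2*(h + 4)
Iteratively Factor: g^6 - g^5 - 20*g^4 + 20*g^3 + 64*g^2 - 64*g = (g)*(g^5 - g^4 - 20*g^3 + 20*g^2 + 64*g - 64) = g*(g - 1)*(g^4 - 20*g^2 + 64) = g*(g - 4)*(g - 1)*(g^3 + 4*g^2 - 4*g - 16) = g*(g - 4)*(g - 1)*(g + 2)*(g^2 + 2*g - 8) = g*(g - 4)*(g - 2)*(g - 1)*(g + 2)*(g + 4)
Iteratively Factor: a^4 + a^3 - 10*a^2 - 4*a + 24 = (a - 2)*(a^3 + 3*a^2 - 4*a - 12) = (a - 2)*(a + 3)*(a^2 - 4) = (a - 2)*(a + 2)*(a + 3)*(a - 2)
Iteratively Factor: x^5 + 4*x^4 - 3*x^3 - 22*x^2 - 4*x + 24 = (x - 2)*(x^4 + 6*x^3 + 9*x^2 - 4*x - 12) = (x - 2)*(x + 2)*(x^3 + 4*x^2 + x - 6) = (x - 2)*(x + 2)^2*(x^2 + 2*x - 3) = (x - 2)*(x - 1)*(x + 2)^2*(x + 3)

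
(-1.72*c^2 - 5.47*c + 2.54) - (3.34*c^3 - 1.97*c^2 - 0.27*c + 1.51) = -3.34*c^3 + 0.25*c^2 - 5.2*c + 1.03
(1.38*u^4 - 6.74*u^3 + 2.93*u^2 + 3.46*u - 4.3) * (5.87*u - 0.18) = 8.1006*u^5 - 39.8122*u^4 + 18.4123*u^3 + 19.7828*u^2 - 25.8638*u + 0.774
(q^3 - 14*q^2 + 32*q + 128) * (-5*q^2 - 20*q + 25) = -5*q^5 + 50*q^4 + 145*q^3 - 1630*q^2 - 1760*q + 3200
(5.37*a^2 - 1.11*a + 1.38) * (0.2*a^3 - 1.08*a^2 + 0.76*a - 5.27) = 1.074*a^5 - 6.0216*a^4 + 5.556*a^3 - 30.6339*a^2 + 6.8985*a - 7.2726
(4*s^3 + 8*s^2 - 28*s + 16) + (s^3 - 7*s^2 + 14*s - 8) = 5*s^3 + s^2 - 14*s + 8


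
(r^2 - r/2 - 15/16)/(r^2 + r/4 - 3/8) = (4*r - 5)/(2*(2*r - 1))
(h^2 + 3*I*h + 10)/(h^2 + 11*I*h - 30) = (h - 2*I)/(h + 6*I)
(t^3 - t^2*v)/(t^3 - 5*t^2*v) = (t - v)/(t - 5*v)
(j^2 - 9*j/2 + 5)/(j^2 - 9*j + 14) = (j - 5/2)/(j - 7)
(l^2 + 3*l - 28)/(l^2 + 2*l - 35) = (l - 4)/(l - 5)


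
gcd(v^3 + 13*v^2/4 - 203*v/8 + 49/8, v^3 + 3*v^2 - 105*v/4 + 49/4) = v^2 + 7*v/2 - 49/2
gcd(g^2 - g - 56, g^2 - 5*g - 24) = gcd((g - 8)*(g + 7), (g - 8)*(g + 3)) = g - 8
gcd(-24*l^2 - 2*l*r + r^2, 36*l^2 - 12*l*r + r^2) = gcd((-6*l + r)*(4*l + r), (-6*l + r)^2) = -6*l + r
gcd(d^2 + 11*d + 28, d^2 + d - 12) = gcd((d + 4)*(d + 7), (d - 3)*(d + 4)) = d + 4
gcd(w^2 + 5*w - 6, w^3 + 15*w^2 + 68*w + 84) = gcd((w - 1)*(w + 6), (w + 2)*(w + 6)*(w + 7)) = w + 6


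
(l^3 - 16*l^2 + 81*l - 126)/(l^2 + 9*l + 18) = (l^3 - 16*l^2 + 81*l - 126)/(l^2 + 9*l + 18)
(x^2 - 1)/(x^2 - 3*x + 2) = (x + 1)/(x - 2)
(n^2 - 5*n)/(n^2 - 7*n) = (n - 5)/(n - 7)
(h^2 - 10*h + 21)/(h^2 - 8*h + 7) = (h - 3)/(h - 1)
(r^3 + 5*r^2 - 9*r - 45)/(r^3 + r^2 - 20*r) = (r^2 - 9)/(r*(r - 4))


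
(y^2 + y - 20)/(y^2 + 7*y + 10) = (y - 4)/(y + 2)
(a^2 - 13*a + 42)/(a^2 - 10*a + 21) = (a - 6)/(a - 3)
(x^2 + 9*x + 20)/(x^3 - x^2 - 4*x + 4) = (x^2 + 9*x + 20)/(x^3 - x^2 - 4*x + 4)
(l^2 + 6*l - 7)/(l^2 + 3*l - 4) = (l + 7)/(l + 4)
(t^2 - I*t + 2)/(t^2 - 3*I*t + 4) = (t - 2*I)/(t - 4*I)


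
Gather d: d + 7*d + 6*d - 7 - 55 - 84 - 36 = 14*d - 182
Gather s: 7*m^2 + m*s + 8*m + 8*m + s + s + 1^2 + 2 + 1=7*m^2 + 16*m + s*(m + 2) + 4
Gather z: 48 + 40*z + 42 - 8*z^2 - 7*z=-8*z^2 + 33*z + 90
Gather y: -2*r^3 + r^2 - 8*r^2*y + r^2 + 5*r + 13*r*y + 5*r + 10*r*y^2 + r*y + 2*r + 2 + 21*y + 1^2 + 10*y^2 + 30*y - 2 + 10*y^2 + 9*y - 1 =-2*r^3 + 2*r^2 + 12*r + y^2*(10*r + 20) + y*(-8*r^2 + 14*r + 60)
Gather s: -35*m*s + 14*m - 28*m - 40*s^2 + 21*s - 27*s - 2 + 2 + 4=-14*m - 40*s^2 + s*(-35*m - 6) + 4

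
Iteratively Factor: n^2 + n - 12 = (n - 3)*(n + 4)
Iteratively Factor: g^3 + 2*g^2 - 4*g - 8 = (g + 2)*(g^2 - 4) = (g - 2)*(g + 2)*(g + 2)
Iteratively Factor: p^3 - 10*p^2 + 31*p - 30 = (p - 2)*(p^2 - 8*p + 15) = (p - 5)*(p - 2)*(p - 3)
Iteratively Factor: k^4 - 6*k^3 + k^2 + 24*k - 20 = (k + 2)*(k^3 - 8*k^2 + 17*k - 10) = (k - 2)*(k + 2)*(k^2 - 6*k + 5) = (k - 2)*(k - 1)*(k + 2)*(k - 5)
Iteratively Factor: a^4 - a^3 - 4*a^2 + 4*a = (a - 2)*(a^3 + a^2 - 2*a) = (a - 2)*(a + 2)*(a^2 - a) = a*(a - 2)*(a + 2)*(a - 1)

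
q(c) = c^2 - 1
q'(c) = 2*c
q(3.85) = 13.82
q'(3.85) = 7.70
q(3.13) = 8.80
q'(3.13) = 6.26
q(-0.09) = -0.99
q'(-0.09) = -0.18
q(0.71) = -0.50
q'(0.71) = 1.42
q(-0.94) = -0.12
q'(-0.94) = -1.88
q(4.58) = 19.98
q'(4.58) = 9.16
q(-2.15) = 3.62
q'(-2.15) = -4.30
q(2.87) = 7.24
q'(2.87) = 5.74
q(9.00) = 80.00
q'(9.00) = 18.00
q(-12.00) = 143.00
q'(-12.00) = -24.00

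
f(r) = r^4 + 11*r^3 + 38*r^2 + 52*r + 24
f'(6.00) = 2560.00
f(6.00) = 5376.00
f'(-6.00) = -80.00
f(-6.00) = 0.00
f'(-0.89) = 7.68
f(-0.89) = 0.69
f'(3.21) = 768.30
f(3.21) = 1052.49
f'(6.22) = 2764.00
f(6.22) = 5961.45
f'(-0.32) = 30.93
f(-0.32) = 10.90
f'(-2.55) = 6.46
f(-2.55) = -1.62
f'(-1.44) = -0.96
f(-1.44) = -0.63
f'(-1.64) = -1.53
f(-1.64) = -0.36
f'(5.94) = 2506.14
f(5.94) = 5224.02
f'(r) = 4*r^3 + 33*r^2 + 76*r + 52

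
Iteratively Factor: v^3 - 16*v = (v - 4)*(v^2 + 4*v) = v*(v - 4)*(v + 4)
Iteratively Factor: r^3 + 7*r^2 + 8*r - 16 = (r + 4)*(r^2 + 3*r - 4) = (r - 1)*(r + 4)*(r + 4)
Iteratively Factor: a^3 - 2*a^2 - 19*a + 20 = (a - 5)*(a^2 + 3*a - 4) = (a - 5)*(a - 1)*(a + 4)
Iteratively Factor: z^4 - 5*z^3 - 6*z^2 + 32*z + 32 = (z - 4)*(z^3 - z^2 - 10*z - 8) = (z - 4)^2*(z^2 + 3*z + 2) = (z - 4)^2*(z + 2)*(z + 1)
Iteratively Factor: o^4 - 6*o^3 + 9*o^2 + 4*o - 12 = (o - 2)*(o^3 - 4*o^2 + o + 6) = (o - 3)*(o - 2)*(o^2 - o - 2) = (o - 3)*(o - 2)^2*(o + 1)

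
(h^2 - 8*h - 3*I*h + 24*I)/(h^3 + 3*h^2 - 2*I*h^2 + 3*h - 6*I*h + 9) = (h - 8)/(h^2 + h*(3 + I) + 3*I)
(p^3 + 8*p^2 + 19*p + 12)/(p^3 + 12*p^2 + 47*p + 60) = (p + 1)/(p + 5)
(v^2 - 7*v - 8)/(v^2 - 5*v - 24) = (v + 1)/(v + 3)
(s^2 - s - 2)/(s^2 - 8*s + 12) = (s + 1)/(s - 6)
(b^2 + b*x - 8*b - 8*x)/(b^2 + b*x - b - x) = (b - 8)/(b - 1)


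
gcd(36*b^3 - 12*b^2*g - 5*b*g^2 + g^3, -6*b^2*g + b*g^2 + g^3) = 6*b^2 - b*g - g^2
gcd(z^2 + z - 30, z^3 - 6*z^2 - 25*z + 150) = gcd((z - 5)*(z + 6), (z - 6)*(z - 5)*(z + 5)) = z - 5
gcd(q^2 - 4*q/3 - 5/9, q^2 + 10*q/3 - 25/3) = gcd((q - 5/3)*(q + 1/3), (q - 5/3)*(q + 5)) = q - 5/3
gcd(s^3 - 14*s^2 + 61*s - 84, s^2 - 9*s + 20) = s - 4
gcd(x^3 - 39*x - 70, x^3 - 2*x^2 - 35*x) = x^2 - 2*x - 35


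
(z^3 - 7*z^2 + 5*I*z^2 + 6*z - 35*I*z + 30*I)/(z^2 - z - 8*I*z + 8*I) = (z^2 + z*(-6 + 5*I) - 30*I)/(z - 8*I)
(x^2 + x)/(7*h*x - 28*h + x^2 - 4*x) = x*(x + 1)/(7*h*x - 28*h + x^2 - 4*x)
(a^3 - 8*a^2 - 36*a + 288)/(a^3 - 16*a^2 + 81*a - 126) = (a^2 - 2*a - 48)/(a^2 - 10*a + 21)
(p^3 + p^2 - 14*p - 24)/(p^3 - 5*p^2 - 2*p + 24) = (p + 3)/(p - 3)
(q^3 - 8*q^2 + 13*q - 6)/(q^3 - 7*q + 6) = (q^2 - 7*q + 6)/(q^2 + q - 6)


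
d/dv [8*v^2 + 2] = 16*v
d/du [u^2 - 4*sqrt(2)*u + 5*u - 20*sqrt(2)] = 2*u - 4*sqrt(2) + 5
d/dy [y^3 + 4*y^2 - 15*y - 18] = 3*y^2 + 8*y - 15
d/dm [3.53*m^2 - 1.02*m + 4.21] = 7.06*m - 1.02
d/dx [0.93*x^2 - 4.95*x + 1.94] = 1.86*x - 4.95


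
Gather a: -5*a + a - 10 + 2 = -4*a - 8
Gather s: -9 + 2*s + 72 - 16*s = 63 - 14*s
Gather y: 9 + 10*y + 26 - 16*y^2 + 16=-16*y^2 + 10*y + 51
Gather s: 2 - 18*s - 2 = -18*s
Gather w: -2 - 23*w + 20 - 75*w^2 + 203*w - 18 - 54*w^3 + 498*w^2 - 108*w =-54*w^3 + 423*w^2 + 72*w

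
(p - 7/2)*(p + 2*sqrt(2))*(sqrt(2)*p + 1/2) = sqrt(2)*p^3 - 7*sqrt(2)*p^2/2 + 9*p^2/2 - 63*p/4 + sqrt(2)*p - 7*sqrt(2)/2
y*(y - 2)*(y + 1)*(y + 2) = y^4 + y^3 - 4*y^2 - 4*y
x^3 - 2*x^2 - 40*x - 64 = (x - 8)*(x + 2)*(x + 4)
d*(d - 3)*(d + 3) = d^3 - 9*d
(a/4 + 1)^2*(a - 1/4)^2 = a^4/16 + 15*a^3/32 + 193*a^2/256 - 15*a/32 + 1/16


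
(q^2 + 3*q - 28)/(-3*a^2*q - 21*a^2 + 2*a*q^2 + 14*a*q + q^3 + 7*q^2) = (q - 4)/(-3*a^2 + 2*a*q + q^2)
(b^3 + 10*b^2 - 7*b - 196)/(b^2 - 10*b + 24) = (b^2 + 14*b + 49)/(b - 6)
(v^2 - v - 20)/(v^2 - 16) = (v - 5)/(v - 4)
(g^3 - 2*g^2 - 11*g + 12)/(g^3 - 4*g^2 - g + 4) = (g + 3)/(g + 1)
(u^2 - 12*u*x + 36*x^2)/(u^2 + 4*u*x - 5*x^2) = (u^2 - 12*u*x + 36*x^2)/(u^2 + 4*u*x - 5*x^2)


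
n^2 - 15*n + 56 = (n - 8)*(n - 7)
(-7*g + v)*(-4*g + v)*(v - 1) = 28*g^2*v - 28*g^2 - 11*g*v^2 + 11*g*v + v^3 - v^2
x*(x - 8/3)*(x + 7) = x^3 + 13*x^2/3 - 56*x/3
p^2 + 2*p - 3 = (p - 1)*(p + 3)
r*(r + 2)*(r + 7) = r^3 + 9*r^2 + 14*r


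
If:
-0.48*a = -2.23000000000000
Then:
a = 4.65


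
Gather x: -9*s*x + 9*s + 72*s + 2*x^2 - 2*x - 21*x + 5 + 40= 81*s + 2*x^2 + x*(-9*s - 23) + 45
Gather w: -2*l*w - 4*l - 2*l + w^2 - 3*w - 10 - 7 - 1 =-6*l + w^2 + w*(-2*l - 3) - 18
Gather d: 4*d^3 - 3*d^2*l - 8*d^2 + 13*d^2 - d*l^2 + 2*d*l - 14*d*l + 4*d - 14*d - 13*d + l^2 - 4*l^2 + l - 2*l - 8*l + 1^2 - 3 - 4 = 4*d^3 + d^2*(5 - 3*l) + d*(-l^2 - 12*l - 23) - 3*l^2 - 9*l - 6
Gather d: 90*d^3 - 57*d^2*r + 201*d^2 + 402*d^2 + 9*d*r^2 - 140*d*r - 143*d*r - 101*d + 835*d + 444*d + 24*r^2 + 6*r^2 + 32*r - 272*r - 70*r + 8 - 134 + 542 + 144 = 90*d^3 + d^2*(603 - 57*r) + d*(9*r^2 - 283*r + 1178) + 30*r^2 - 310*r + 560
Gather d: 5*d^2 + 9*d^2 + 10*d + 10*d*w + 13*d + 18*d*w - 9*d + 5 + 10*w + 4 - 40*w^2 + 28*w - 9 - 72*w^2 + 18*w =14*d^2 + d*(28*w + 14) - 112*w^2 + 56*w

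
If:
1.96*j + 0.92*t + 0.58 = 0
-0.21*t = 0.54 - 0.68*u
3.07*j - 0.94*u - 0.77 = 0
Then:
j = 0.36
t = -1.40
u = 0.36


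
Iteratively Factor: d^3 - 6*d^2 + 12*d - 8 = (d - 2)*(d^2 - 4*d + 4) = (d - 2)^2*(d - 2)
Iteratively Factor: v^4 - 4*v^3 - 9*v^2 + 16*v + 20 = (v + 2)*(v^3 - 6*v^2 + 3*v + 10) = (v - 5)*(v + 2)*(v^2 - v - 2) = (v - 5)*(v - 2)*(v + 2)*(v + 1)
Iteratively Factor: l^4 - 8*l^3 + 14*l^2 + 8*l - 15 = (l - 5)*(l^3 - 3*l^2 - l + 3) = (l - 5)*(l - 1)*(l^2 - 2*l - 3) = (l - 5)*(l - 3)*(l - 1)*(l + 1)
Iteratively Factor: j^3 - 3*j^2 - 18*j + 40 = (j - 5)*(j^2 + 2*j - 8) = (j - 5)*(j + 4)*(j - 2)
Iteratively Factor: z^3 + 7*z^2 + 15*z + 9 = (z + 1)*(z^2 + 6*z + 9) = (z + 1)*(z + 3)*(z + 3)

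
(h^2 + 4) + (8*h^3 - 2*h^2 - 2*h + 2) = 8*h^3 - h^2 - 2*h + 6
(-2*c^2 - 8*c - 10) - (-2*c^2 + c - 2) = -9*c - 8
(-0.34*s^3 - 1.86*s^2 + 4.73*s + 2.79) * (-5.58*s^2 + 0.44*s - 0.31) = 1.8972*s^5 + 10.2292*s^4 - 27.1064*s^3 - 12.9104*s^2 - 0.2387*s - 0.8649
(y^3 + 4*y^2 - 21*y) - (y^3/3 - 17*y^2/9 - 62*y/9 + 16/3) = 2*y^3/3 + 53*y^2/9 - 127*y/9 - 16/3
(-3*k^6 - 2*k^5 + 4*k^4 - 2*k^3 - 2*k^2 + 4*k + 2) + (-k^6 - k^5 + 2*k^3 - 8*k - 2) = -4*k^6 - 3*k^5 + 4*k^4 - 2*k^2 - 4*k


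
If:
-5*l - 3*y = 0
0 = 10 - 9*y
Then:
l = -2/3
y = 10/9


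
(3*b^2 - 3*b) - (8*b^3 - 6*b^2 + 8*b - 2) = -8*b^3 + 9*b^2 - 11*b + 2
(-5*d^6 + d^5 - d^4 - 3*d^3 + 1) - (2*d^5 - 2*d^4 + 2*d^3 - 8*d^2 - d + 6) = -5*d^6 - d^5 + d^4 - 5*d^3 + 8*d^2 + d - 5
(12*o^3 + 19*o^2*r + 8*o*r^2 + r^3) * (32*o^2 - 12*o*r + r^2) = 384*o^5 + 464*o^4*r + 40*o^3*r^2 - 45*o^2*r^3 - 4*o*r^4 + r^5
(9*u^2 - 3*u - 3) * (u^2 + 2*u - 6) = 9*u^4 + 15*u^3 - 63*u^2 + 12*u + 18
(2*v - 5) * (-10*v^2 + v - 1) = -20*v^3 + 52*v^2 - 7*v + 5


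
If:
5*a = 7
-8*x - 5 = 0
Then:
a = 7/5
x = -5/8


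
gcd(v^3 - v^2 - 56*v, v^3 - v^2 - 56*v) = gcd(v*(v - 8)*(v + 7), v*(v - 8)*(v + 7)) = v^3 - v^2 - 56*v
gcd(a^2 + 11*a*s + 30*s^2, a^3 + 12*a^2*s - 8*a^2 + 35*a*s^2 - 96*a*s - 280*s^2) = a + 5*s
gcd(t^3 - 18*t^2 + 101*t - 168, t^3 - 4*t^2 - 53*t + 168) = t^2 - 11*t + 24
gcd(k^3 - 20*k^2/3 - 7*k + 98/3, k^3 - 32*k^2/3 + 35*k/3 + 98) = k^2 - 14*k/3 - 49/3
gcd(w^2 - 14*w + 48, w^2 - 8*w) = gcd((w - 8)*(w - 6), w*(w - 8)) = w - 8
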